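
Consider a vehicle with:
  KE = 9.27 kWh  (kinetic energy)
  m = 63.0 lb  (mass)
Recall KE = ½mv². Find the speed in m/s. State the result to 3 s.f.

1530 m/s

Rearranging: v = √(2·KE/m).
KE = 9.27 kWh = 3.337×10^7 J; m = 63.0 lb = 28.58 kg.
v = 1528 m/s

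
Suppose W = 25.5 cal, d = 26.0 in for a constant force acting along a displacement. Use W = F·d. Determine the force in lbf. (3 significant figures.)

Solving W = F·d for F: F = W/d.
W = 25.5 cal = 106.7 J; d = 26.0 in = 0.6604 m.
F = 161.6 N  (the unit combination reduces to kg·m/s² = N)
161.6 N × (1 lbf / 4.448 N) = 36.32 lbf

36.3 lbf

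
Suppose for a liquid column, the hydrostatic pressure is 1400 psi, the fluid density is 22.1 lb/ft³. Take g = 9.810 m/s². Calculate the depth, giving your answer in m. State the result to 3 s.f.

Rearranging P = ρ·g·h for h: h = P/(ρ·g).
P = 1400 psi = 9.653×10^6 Pa; ρ = 22.1 lb/ft³ = 354.0 kg/m³; g = 9.810 m/s².
h = 2779 m

2780 m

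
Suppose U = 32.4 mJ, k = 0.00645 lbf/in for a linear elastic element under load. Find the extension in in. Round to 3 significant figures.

9.43 in

Solving U = ½k·x² for x: x = √(2U/k).
U = 32.4 mJ = 0.03240 J; k = 0.00645 lbf/in = 1.130 N/m.
x = 0.2395 m
0.2395 m × (1 in / 0.02540 m) = 9.430 in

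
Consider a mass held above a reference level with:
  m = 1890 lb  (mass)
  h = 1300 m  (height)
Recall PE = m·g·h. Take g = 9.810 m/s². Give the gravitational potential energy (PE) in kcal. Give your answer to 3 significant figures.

Directly: PE = mgh.
m = 1890 lb = 857.3 kg; h = 1300 m; g = 9.810 m/s².
PE = 1.093×10^7 J
1.093×10^7 J × (1 kcal / 4184 J) = 2613 kcal

2610 kcal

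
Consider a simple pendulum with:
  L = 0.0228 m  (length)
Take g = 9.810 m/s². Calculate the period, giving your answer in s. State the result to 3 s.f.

0.303 s

T is given directly by: T = 2π√(L/g).
L = 0.0228 m; g = 9.810 m/s².
T = 0.3029 s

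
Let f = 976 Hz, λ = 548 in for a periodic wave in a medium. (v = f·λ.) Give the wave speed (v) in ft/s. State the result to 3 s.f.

44600 ft/s

Directly: v = fλ.
f = 976 Hz; λ = 548 in = 13.92 m.
v = 13585 m/s
13585 m/s × (1 ft/s / 0.3048 m/s) = 44571 ft/s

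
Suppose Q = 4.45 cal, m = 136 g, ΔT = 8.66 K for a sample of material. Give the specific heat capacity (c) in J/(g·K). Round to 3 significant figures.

0.0158 J/(g·K)

Rearranging Q = m·c·ΔT for c: c = Q/(m·ΔT).
Q = 4.45 cal = 18.62 J; m = 136 g = 0.1360 kg; ΔT = 8.66 K.
c = 15.81 J/(kg·K)
15.81 J/(kg·K) × (1 J/(g·K) / 1000 J/(kg·K)) = 0.01581 J/(g·K)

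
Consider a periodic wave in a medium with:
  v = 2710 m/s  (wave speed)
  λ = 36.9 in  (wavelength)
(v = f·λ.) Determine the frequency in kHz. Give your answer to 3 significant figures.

2.89 kHz

Rearranging: f = v/λ.
v = 2710 m/s; λ = 36.9 in = 0.9373 m.
f = 2891 Hz
2891 Hz × (1 kHz / 1000 Hz) = 2.891 kHz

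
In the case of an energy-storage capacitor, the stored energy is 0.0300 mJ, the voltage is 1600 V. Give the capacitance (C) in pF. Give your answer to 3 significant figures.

Solving E = ½C·V² for C: C = 2E/V².
E = 0.0300 mJ = 3.000×10^-5 J; V = 1600 V.
C = 2.344×10^-11 F
2.344×10^-11 F × (1 pF / 1.000×10^-12 F) = 23.44 pF

23.4 pF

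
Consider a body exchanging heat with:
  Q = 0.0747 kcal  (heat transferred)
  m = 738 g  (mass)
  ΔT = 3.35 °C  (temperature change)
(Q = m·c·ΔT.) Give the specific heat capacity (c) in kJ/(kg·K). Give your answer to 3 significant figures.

0.126 kJ/(kg·K)

Rearranging: c = Q/(m·ΔT).
Q = 0.0747 kcal = 312.5 J; m = 738 g = 0.7380 kg; ΔT = 3.35 °C = 3.350 K.
c = 126.4 J/(kg·K)
126.4 J/(kg·K) × (1 kJ/(kg·K) / 1000 J/(kg·K)) = 0.1264 kJ/(kg·K)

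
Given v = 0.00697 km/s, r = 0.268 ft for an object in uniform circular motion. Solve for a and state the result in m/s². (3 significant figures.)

a is given directly by: a = v²/r.
v = 0.00697 km/s = 6.970 m/s; r = 0.268 ft = 0.08169 m.
a = 594.7 m/s²

595 m/s²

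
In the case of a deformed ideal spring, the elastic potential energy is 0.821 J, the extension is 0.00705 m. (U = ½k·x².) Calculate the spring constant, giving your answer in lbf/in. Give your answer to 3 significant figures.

189 lbf/in

Rearranging U = ½k·x² for k: k = 2U/x².
U = 0.821 J; x = 0.00705 m.
k = 33037 N/m
33037 N/m × (1 lbf/in / 175.1 N/m) = 188.6 lbf/in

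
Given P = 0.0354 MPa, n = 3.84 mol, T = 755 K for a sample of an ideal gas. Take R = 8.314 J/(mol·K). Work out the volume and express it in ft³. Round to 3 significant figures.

Rearranging PV = nRT for V: V = nRT/P.
P = 0.0354 MPa = 35400 Pa; n = 3.84 mol; T = 755 K; R = 8.314 J/(mol·K).
V = 0.6809 m³
0.6809 m³ × (1 ft³ / 0.02832 m³) = 24.05 ft³

24.0 ft³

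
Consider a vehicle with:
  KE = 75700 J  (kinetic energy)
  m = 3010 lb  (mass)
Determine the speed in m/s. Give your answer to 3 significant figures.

10.5 m/s

Rearranging: v = √(2·KE/m).
KE = 75700 J; m = 3010 lb = 1365 kg.
v = 10.53 m/s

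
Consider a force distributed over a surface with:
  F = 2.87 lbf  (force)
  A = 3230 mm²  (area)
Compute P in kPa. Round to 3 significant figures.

3.95 kPa

Directly: P = F/A.
F = 2.87 lbf = 12.77 N; A = 3230 mm² = 0.003230 m².
P = 3952 Pa
3952 Pa × (1 kPa / 1000 Pa) = 3.952 kPa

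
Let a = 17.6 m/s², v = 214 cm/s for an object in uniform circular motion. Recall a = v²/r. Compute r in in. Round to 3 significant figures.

10.2 in

Solving a = v²/r for r: r = v²/a.
a = 17.6 m/s²; v = 214 cm/s = 2.140 m/s.
r = 0.2602 m
0.2602 m × (1 in / 0.02540 m) = 10.24 in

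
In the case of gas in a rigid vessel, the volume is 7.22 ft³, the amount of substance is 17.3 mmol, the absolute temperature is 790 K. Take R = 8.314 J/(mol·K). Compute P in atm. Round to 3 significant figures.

From the ideal-gas law: P = nRT/V.
V = 7.22 ft³ = 0.2044 m³; n = 17.3 mmol = 0.01730 mol; T = 790 K; R = 8.314 J/(mol·K).
P = 555.8 Pa
555.8 Pa × (1 atm / 1.013×10^5 Pa) = 0.005485 atm

0.00549 atm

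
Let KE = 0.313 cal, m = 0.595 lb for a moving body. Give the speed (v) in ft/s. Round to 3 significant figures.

Rearranging: v = √(2·KE/m).
KE = 0.313 cal = 1.310 J; m = 0.595 lb = 0.2699 kg.
v = 3.115 m/s
3.115 m/s × (1 ft/s / 0.3048 m/s) = 10.22 ft/s

10.2 ft/s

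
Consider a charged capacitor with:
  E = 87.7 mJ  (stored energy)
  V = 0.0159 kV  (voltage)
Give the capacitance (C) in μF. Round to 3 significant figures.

694 μF

Solving E = ½C·V² for C: C = 2E/V².
E = 87.7 mJ = 0.08770 J; V = 0.0159 kV = 15.90 V.
C = 6.938×10^-4 F
6.938×10^-4 F × (1 μF / 1.000×10^-6 F) = 693.8 μF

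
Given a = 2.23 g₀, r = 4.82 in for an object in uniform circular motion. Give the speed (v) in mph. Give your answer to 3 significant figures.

Solving a = v²/r for v: v = √(a·r).
a = 2.23 g₀ = 21.87 m/s²; r = 4.82 in = 0.1224 m.
v = 1.636 m/s
1.636 m/s × (1 mph / 0.4470 m/s) = 3.660 mph

3.66 mph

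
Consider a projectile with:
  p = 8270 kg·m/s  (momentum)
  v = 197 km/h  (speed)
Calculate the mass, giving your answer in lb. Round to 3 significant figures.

333 lb

Solving p = m·v for m: m = p/v.
p = 8270 kg·m/s; v = 197 km/h = 54.72 m/s.
m = 151.1 kg
151.1 kg × (1 lb / 0.4536 kg) = 333.2 lb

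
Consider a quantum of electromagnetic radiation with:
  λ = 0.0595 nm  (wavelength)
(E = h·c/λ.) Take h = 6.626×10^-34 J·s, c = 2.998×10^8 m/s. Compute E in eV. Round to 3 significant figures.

E is given directly by: E = hc/λ.
λ = 0.0595 nm = 5.950×10^-11 m; h = 6.626×10^-34 J·s; c = 2.998×10^8 m/s.
E = 3.339×10^-15 J  (the unit combination reduces to kg·m²/s² = J)
3.339×10^-15 J × (1 eV / 1.602×10^-19 J) = 20838 eV

20800 eV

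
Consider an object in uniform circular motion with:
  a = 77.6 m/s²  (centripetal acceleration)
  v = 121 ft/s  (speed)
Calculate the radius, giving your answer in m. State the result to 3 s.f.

Solving a = v²/r for r: r = v²/a.
a = 77.6 m/s²; v = 121 ft/s = 36.88 m/s.
r = 17.53 m

17.5 m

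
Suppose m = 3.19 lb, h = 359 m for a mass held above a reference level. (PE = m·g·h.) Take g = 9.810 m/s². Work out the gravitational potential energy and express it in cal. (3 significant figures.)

1220 cal

Directly: PE = mgh.
m = 3.19 lb = 1.447 kg; h = 359 m; g = 9.810 m/s².
PE = 5096 J  (the unit combination reduces to kg·m²/s² = J)
5096 J × (1 cal / 4.184 J) = 1218 cal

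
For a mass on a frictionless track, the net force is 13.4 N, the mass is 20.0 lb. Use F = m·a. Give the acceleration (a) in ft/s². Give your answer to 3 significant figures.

From Newton's second law: a = F/m.
F = 13.4 N; m = 20.0 lb = 9.072 kg.
a = 1.477 m/s²
1.477 m/s² × (1 ft/s² / 0.3048 m/s²) = 4.846 ft/s²

4.85 ft/s²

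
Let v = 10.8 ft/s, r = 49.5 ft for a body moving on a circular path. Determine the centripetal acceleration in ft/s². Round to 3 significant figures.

2.36 ft/s²

a is given directly by: a = v²/r.
v = 10.8 ft/s = 3.292 m/s; r = 49.5 ft = 15.09 m.
a = 0.7182 m/s²
0.7182 m/s² × (1 ft/s² / 0.3048 m/s²) = 2.356 ft/s²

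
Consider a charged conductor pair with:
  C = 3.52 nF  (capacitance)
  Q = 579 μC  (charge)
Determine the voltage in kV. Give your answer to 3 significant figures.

164 kV

Rearranging: V = Q/C.
C = 3.52 nF = 3.520×10^-9 F; Q = 579 μC = 5.790×10^-4 C.
V = 1.645×10^5 V
1.645×10^5 V × (1 kV / 1000 V) = 164.5 kV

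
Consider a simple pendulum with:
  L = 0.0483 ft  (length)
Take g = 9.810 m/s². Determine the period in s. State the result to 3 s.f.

0.243 s

Directly: T = 2π√(L/g).
L = 0.0483 ft = 0.01472 m; g = 9.810 m/s².
T = 0.2434 s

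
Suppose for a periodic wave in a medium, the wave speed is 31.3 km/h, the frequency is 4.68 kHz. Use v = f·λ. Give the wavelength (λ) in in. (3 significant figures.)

0.0731 in

Rearranging v = f·λ for λ: λ = v/f.
v = 31.3 km/h = 8.694 m/s; f = 4.68 kHz = 4680 Hz.
λ = 0.001858 m
0.001858 m × (1 in / 0.02540 m) = 0.07314 in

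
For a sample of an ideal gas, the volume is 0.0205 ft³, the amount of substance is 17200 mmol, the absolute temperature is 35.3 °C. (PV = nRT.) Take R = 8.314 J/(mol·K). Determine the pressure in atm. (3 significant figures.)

From the ideal-gas law: P = nRT/V.
V = 0.0205 ft³ = 5.805×10^-4 m³; n = 17200 mmol = 17.20 mol; T = 35.3 °C = 308.4 K; R = 8.314 J/(mol·K).
P = 7.598×10^7 Pa  (the unit combination reduces to kg/(m·s²) = Pa)
7.598×10^7 Pa × (1 atm / 1.013×10^5 Pa) = 749.9 atm

750 atm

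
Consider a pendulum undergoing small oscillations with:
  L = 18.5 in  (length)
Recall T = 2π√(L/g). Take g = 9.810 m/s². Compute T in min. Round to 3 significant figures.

0.0229 min

Directly: T = 2π√(L/g).
L = 18.5 in = 0.4699 m; g = 9.810 m/s².
T = 1.375 s
1.375 s × (1 min / 60.00 s) = 0.02292 min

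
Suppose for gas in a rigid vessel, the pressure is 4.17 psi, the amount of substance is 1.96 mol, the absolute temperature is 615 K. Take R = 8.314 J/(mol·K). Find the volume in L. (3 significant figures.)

349 L

From the ideal-gas law: V = nRT/P.
P = 4.17 psi = 28751 Pa; n = 1.96 mol; T = 615 K; R = 8.314 J/(mol·K).
V = 0.3486 m³
0.3486 m³ × (1 L / 0.001000 m³) = 348.6 L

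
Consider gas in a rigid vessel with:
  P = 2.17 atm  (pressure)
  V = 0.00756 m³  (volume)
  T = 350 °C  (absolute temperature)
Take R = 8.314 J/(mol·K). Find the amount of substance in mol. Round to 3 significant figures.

0.321 mol

From the ideal-gas law: n = PV/(RT).
P = 2.17 atm = 2.199×10^5 Pa; V = 0.00756 m³; T = 350 °C = 623.1 K; R = 8.314 J/(mol·K).
n = 0.3208 mol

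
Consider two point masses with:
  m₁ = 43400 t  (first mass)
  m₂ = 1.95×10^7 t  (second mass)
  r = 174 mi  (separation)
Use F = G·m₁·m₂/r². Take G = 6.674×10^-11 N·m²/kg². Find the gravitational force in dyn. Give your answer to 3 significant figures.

From Newton's law of gravitation: F = Gm₁m₂/r².
m₁ = 43400 t = 4.340×10^7 kg; m₂ = 1.95×10^7 t = 1.950×10^10 kg; r = 174 mi = 2.800×10^5 m; G = 6.674×10^-11 N·m²/kg².
F = 7.203×10^-4 N  (the unit combination reduces to kg·m/s² = N)
7.203×10^-4 N × (1 dyn / 1.000×10^-5 N) = 72.03 dyn

72.0 dyn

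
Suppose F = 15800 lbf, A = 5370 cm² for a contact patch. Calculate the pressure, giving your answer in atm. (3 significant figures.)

1.29 atm

P is given directly by: P = F/A.
F = 15800 lbf = 70282 N; A = 5370 cm² = 0.5370 m².
P = 1.309×10^5 Pa
1.309×10^5 Pa × (1 atm / 1.013×10^5 Pa) = 1.292 atm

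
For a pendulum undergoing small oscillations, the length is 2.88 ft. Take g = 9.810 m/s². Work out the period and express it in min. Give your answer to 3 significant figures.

T is given directly by: T = 2π√(L/g).
L = 2.88 ft = 0.8778 m; g = 9.810 m/s².
T = 1.880 s
1.880 s × (1 min / 60.00 s) = 0.03133 min

0.0313 min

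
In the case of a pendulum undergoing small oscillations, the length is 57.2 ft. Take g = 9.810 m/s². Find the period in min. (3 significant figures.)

T is given directly by: T = 2π√(L/g).
L = 57.2 ft = 17.43 m; g = 9.810 m/s².
T = 8.376 s
8.376 s × (1 min / 60.00 s) = 0.1396 min

0.140 min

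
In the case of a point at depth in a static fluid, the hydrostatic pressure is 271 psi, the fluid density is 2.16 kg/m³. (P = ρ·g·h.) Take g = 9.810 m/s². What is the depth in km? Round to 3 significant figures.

Rearranging: h = P/(ρ·g).
P = 271 psi = 1.868×10^6 Pa; ρ = 2.16 kg/m³; g = 9.810 m/s².
h = 88179 m
88179 m × (1 km / 1000 m) = 88.18 km

88.2 km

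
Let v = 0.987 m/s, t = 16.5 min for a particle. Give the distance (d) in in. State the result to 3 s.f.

38500 in

Solving v = d/t for d: d = v·t.
v = 0.987 m/s; t = 16.5 min = 990.0 s.
d = 977.1 m
977.1 m × (1 in / 0.02540 m) = 38470 in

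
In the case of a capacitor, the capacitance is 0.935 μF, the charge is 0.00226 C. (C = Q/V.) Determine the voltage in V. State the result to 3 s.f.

Rearranging C = Q/V for V: V = Q/C.
C = 0.935 μF = 9.350×10^-7 F; Q = 0.00226 C.
V = 2417 V

2420 V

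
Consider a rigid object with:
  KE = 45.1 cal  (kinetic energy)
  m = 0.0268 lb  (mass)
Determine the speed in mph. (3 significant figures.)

394 mph

Rearranging KE = ½mv² for v: v = √(2·KE/m).
KE = 45.1 cal = 188.7 J; m = 0.0268 lb = 0.01216 kg.
v = 176.2 m/s
176.2 m/s × (1 mph / 0.4470 m/s) = 394.1 mph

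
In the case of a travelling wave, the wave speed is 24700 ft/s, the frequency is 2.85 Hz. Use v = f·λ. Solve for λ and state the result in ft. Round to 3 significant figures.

Rearranging: λ = v/f.
v = 24700 ft/s = 7529 m/s; f = 2.85 Hz.
λ = 2642 m
2642 m × (1 ft / 0.3048 m) = 8667 ft

8670 ft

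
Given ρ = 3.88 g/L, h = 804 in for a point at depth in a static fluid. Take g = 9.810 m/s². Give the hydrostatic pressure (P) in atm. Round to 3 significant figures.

P is given directly by: P = ρgh.
ρ = 3.88 g/L = 3.880 kg/m³; h = 804 in = 20.42 m; g = 9.810 m/s².
P = 777.3 Pa
777.3 Pa × (1 atm / 1.013×10^5 Pa) = 0.007671 atm

0.00767 atm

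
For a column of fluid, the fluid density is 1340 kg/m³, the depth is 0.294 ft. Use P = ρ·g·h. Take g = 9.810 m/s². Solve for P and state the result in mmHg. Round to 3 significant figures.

P is given directly by: P = ρgh.
ρ = 1340 kg/m³; h = 0.294 ft = 0.08961 m; g = 9.810 m/s².
P = 1178 Pa  (the unit combination reduces to kg/(m·s²) = Pa)
1178 Pa × (1 mmHg / 133.3 Pa) = 8.836 mmHg

8.84 mmHg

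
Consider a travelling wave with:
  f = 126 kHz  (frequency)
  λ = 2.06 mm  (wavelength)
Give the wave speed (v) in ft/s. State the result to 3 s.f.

Directly: v = fλ.
f = 126 kHz = 1.260×10^5 Hz; λ = 2.06 mm = 0.002060 m.
v = 259.6 m/s
259.6 m/s × (1 ft/s / 0.3048 m/s) = 851.6 ft/s

852 ft/s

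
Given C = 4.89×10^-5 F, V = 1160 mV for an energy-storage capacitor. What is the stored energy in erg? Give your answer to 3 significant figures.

329 erg

E is given directly by: E = ½CV².
C = 4.89×10^-5 F; V = 1160 mV = 1.160 V.
E = 3.290×10^-5 J  (the unit combination reduces to kg·m²/s² = J)
3.290×10^-5 J × (1 erg / 1.000×10^-7 J) = 329.0 erg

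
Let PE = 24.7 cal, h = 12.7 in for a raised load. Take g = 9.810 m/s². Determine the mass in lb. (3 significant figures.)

Solving PE = m·g·h for m: m = PE/(g·h).
PE = 24.7 cal = 103.3 J; h = 12.7 in = 0.3226 m; g = 9.810 m/s².
m = 32.66 kg
32.66 kg × (1 lb / 0.4536 kg) = 72.00 lb

72.0 lb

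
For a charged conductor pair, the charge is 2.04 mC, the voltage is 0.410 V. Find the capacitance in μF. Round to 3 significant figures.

C is given directly by: C = Q/V.
Q = 2.04 mC = 0.002040 C; V = 0.410 V.
C = 0.004976 F
0.004976 F × (1 μF / 1.000×10^-6 F) = 4976 μF

4980 μF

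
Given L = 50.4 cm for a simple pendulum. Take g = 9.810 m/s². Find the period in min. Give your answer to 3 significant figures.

0.0237 min

T is given directly by: T = 2π√(L/g).
L = 50.4 cm = 0.5040 m; g = 9.810 m/s².
T = 1.424 s
1.424 s × (1 min / 60.00 s) = 0.02374 min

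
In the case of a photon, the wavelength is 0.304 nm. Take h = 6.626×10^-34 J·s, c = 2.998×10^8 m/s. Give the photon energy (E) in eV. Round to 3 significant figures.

Directly: E = hc/λ.
λ = 0.304 nm = 3.040×10^-10 m; h = 6.626×10^-34 J·s; c = 2.998×10^8 m/s.
E = 6.534×10^-16 J  (the unit combination reduces to kg·m²/s² = J)
6.534×10^-16 J × (1 eV / 1.602×10^-19 J) = 4078 eV

4080 eV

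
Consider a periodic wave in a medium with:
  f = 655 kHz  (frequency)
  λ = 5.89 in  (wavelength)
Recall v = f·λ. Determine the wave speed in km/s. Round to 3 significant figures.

98.0 km/s

Directly: v = fλ.
f = 655 kHz = 6.550×10^5 Hz; λ = 5.89 in = 0.1496 m.
v = 97992 m/s
97992 m/s × (1 km/s / 1000 m/s) = 97.99 km/s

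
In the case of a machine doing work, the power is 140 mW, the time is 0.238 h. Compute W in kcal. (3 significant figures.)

Rearranging P = W/t for W: W = P·t.
P = 140 mW = 0.1400 W; t = 0.238 h = 856.8 s.
W = 120.0 J  (the unit combination reduces to kg·m²/s² = J)
120.0 J × (1 kcal / 4184 J) = 0.02867 kcal

0.0287 kcal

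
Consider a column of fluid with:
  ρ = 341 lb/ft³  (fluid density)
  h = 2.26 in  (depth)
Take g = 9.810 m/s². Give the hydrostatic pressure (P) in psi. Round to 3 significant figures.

0.446 psi

Directly: P = ρgh.
ρ = 341 lb/ft³ = 5462 kg/m³; h = 2.26 in = 0.05740 m; g = 9.810 m/s².
P = 3076 Pa
3076 Pa × (1 psi / 6895 Pa) = 0.4461 psi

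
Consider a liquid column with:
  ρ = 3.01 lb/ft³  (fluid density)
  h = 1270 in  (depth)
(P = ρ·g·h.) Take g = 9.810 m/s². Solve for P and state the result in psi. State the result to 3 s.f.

Directly: P = ρgh.
ρ = 3.01 lb/ft³ = 48.22 kg/m³; h = 1270 in = 32.26 m; g = 9.810 m/s².
P = 15258 Pa  (the unit combination reduces to kg/(m·s²) = Pa)
15258 Pa × (1 psi / 6895 Pa) = 2.213 psi

2.21 psi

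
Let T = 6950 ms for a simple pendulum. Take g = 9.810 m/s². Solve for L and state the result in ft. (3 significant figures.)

Rearranging T = 2π√(L/g) for L: L = g·(T/2π)².
T = 6950 ms = 6.950 s; g = 9.810 m/s².
L = 12.00 m
12.00 m × (1 ft / 0.3048 m) = 39.38 ft

39.4 ft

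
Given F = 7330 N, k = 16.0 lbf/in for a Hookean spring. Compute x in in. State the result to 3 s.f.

From Hooke's law: x = F/k.
F = 7330 N; k = 16.0 lbf/in = 2802 N/m.
x = 2.616 m
2.616 m × (1 in / 0.02540 m) = 103.0 in

103 in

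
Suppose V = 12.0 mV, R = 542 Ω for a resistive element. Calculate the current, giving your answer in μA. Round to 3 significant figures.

22.1 μA

Rearranging: I = V/R.
V = 12.0 mV = 0.01200 V; R = 542 Ω.
I = 2.214×10^-5 A
2.214×10^-5 A × (1 μA / 1.000×10^-6 A) = 22.14 μA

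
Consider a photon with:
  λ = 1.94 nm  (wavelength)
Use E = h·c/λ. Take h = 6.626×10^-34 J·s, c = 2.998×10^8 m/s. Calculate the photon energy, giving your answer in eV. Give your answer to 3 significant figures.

Directly: E = hc/λ.
λ = 1.94 nm = 1.940×10^-9 m; h = 6.626×10^-34 J·s; c = 2.998×10^8 m/s.
E = 1.024×10^-16 J  (the unit combination reduces to kg·m²/s² = J)
1.024×10^-16 J × (1 eV / 1.602×10^-19 J) = 639.1 eV

639 eV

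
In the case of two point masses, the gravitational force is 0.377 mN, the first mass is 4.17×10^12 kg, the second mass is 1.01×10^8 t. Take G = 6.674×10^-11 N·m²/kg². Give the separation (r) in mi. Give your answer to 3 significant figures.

From Newton's law of gravitation: r = √(G·m₁m₂/F).
F = 0.377 mN = 3.770×10^-4 N; m₁ = 4.17×10^12 kg; m₂ = 1.01×10^8 t = 1.010×10^11 kg; G = 6.674×10^-11 N·m²/kg².
r = 2.731×10^8 m
2.731×10^8 m × (1 mi / 1609 m) = 1.697×10^5 mi

1.70×10^5 mi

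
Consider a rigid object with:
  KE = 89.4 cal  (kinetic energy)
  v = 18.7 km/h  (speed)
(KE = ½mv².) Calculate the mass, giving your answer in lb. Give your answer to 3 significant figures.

Rearranging: m = 2·KE/v².
KE = 89.4 cal = 374.0 J; v = 18.7 km/h = 5.194 m/s.
m = 27.73 kg
27.73 kg × (1 lb / 0.4536 kg) = 61.12 lb

61.1 lb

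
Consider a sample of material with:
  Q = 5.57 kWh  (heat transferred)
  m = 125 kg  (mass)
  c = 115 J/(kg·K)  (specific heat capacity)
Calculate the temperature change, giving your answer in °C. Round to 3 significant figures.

Rearranging: ΔT = Q/(m·c).
Q = 5.57 kWh = 2.005×10^7 J; m = 125 kg; c = 115 J/(kg·K).
ΔT = 1395 K
Since 1 °C = 1 K, 1395 °C.

1390 °C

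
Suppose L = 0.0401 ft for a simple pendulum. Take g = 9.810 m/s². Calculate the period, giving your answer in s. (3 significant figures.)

Directly: T = 2π√(L/g).
L = 0.0401 ft = 0.01222 m; g = 9.810 m/s².
T = 0.2218 s

0.222 s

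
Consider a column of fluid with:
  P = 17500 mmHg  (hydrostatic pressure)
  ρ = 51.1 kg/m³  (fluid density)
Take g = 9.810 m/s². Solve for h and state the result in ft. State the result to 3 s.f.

15300 ft

Solving P = ρ·g·h for h: h = P/(ρ·g).
P = 17500 mmHg = 2.333×10^6 Pa; ρ = 51.1 kg/m³; g = 9.810 m/s².
h = 4654 m
4654 m × (1 ft / 0.3048 m) = 15270 ft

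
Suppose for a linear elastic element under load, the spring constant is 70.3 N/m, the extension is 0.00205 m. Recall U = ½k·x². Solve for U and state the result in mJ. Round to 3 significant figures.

0.148 mJ

Directly: U = ½kx².
k = 70.3 N/m; x = 0.00205 m.
U = 1.477×10^-4 J
1.477×10^-4 J × (1 mJ / 0.001000 J) = 0.1477 mJ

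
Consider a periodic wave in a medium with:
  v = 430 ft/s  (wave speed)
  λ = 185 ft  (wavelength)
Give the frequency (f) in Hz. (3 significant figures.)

Rearranging v = f·λ for f: f = v/λ.
v = 430 ft/s = 131.1 m/s; λ = 185 ft = 56.39 m.
f = 2.324 Hz

2.32 Hz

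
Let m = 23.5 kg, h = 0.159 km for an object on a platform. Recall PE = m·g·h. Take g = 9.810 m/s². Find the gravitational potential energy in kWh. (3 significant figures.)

0.0102 kWh

Directly: PE = mgh.
m = 23.5 kg; h = 0.159 km = 159.0 m; g = 9.810 m/s².
PE = 36655 J
36655 J × (1 kWh / 3.600×10^6 J) = 0.01018 kWh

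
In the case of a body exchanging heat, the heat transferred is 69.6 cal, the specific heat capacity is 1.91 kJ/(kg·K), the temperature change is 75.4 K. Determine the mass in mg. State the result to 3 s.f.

2020 mg

Solving Q = m·c·ΔT for m: m = Q/(c·ΔT).
Q = 69.6 cal = 291.2 J; c = 1.91 kJ/(kg·K) = 1910 J/(kg·K); ΔT = 75.4 K.
m = 0.002022 kg
0.002022 kg × (1 mg / 1.000×10^-6 kg) = 2022 mg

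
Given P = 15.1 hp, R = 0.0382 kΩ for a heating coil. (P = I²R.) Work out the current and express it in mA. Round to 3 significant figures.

17200 mA

Solving P = I²R for I: I = √(P/R).
P = 15.1 hp = 11260 W; R = 0.0382 kΩ = 38.20 Ω.
I = 17.17 A
17.17 A × (1 mA / 0.001000 A) = 17169 mA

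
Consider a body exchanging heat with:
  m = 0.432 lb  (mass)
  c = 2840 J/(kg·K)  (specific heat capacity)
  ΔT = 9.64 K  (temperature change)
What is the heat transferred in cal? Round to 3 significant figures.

1280 cal

Q is given directly by: Q = mcΔT.
m = 0.432 lb = 0.1960 kg; c = 2840 J/(kg·K); ΔT = 9.64 K.
Q = 5365 J  (the unit combination reduces to kg·m²/s² = J)
5365 J × (1 cal / 4.184 J) = 1282 cal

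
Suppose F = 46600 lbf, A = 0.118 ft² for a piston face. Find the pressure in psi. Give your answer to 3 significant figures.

Directly: P = F/A.
F = 46600 lbf = 2.073×10^5 N; A = 0.118 ft² = 0.01096 m².
P = 1.891×10^7 Pa
1.891×10^7 Pa × (1 psi / 6895 Pa) = 2742 psi

2740 psi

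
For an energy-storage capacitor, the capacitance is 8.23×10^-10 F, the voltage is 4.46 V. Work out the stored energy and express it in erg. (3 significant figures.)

Directly: E = ½CV².
C = 8.23×10^-10 F; V = 4.46 V.
E = 8.185×10^-9 J
8.185×10^-9 J × (1 erg / 1.000×10^-7 J) = 0.08185 erg

0.0819 erg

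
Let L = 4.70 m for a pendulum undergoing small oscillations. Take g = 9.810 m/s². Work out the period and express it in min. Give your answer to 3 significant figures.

Directly: T = 2π√(L/g).
L = 4.70 m; g = 9.810 m/s².
T = 4.349 s
4.349 s × (1 min / 60.00 s) = 0.07248 min

0.0725 min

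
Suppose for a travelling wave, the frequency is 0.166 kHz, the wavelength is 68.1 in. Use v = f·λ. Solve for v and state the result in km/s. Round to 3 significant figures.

v is given directly by: v = fλ.
f = 0.166 kHz = 166.0 Hz; λ = 68.1 in = 1.730 m.
v = 287.1 m/s
287.1 m/s × (1 km/s / 1000 m/s) = 0.2871 km/s

0.287 km/s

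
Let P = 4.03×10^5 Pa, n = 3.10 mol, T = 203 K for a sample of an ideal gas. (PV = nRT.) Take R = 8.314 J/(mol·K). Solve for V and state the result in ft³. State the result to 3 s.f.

Solving PV = nRT for V: V = nRT/P.
P = 4.03×10^5 Pa; n = 3.10 mol; T = 203 K; R = 8.314 J/(mol·K).
V = 0.01298 m³
0.01298 m³ × (1 ft³ / 0.02832 m³) = 0.4585 ft³

0.458 ft³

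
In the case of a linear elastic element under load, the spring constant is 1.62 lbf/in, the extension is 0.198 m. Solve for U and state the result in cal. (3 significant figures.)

Directly: U = ½kx².
k = 1.62 lbf/in = 283.7 N/m; x = 0.198 m.
U = 5.561 J  (the unit combination reduces to kg·m²/s² = J)
5.561 J × (1 cal / 4.184 J) = 1.329 cal

1.33 cal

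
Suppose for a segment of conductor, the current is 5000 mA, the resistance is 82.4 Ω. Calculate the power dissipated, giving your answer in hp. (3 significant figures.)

P is given directly by: P = I²R.
I = 5000 mA = 5.000 A; R = 82.4 Ω.
P = 2060 W  (the unit combination reduces to kg·m²/s³ = W)
2060 W × (1 hp / 745.7 W) = 2.763 hp

2.76 hp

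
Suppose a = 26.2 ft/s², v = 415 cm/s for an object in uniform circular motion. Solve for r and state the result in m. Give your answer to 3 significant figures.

2.16 m

Rearranging: r = v²/a.
a = 26.2 ft/s² = 7.986 m/s²; v = 415 cm/s = 4.150 m/s.
r = 2.157 m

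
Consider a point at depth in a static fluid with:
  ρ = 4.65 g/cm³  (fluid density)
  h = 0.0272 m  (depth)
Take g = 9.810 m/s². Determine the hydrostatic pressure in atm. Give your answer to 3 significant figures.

Directly: P = ρgh.
ρ = 4.65 g/cm³ = 4650 kg/m³; h = 0.0272 m; g = 9.810 m/s².
P = 1241 Pa  (the unit combination reduces to kg/(m·s²) = Pa)
1241 Pa × (1 atm / 1.013×10^5 Pa) = 0.01225 atm

0.0122 atm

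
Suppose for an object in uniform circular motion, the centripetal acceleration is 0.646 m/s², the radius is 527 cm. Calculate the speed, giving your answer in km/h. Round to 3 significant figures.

Rearranging a = v²/r for v: v = √(a·r).
a = 0.646 m/s²; r = 527 cm = 5.270 m.
v = 1.845 m/s
1.845 m/s × (1 km/h / 0.2778 m/s) = 6.642 km/h

6.64 km/h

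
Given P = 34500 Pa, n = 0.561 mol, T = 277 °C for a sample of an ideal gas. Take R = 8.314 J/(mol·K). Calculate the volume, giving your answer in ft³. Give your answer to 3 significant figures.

Rearranging PV = nRT for V: V = nRT/P.
P = 34500 Pa; n = 0.561 mol; T = 277 °C = 550.1 K; R = 8.314 J/(mol·K).
V = 0.07438 m³
0.07438 m³ × (1 ft³ / 0.02832 m³) = 2.627 ft³

2.63 ft³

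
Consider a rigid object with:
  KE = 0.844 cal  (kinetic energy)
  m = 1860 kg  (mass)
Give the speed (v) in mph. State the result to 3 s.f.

0.138 mph

Solving KE = ½mv² for v: v = √(2·KE/m).
KE = 0.844 cal = 3.531 J; m = 1860 kg.
v = 0.06162 m/s
0.06162 m/s × (1 mph / 0.4470 m/s) = 0.1378 mph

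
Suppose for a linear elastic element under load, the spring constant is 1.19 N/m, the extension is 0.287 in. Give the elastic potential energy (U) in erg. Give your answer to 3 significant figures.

316 erg

Directly: U = ½kx².
k = 1.19 N/m; x = 0.287 in = 0.007290 m.
U = 3.162×10^-5 J
3.162×10^-5 J × (1 erg / 1.000×10^-7 J) = 316.2 erg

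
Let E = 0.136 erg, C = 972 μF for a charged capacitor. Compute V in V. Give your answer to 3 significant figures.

0.00529 V

Rearranging: V = √(2E/C).
E = 0.136 erg = 1.360×10^-8 J; C = 972 μF = 9.720×10^-4 F.
V = 0.005290 V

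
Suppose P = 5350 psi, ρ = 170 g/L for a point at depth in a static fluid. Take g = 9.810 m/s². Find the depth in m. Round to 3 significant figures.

Rearranging P = ρ·g·h for h: h = P/(ρ·g).
P = 5350 psi = 3.689×10^7 Pa; ρ = 170 g/L = 170.0 kg/m³; g = 9.810 m/s².
h = 22118 m

22100 m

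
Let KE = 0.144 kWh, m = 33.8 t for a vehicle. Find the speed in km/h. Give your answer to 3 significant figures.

19.9 km/h

Solving KE = ½mv² for v: v = √(2·KE/m).
KE = 0.144 kWh = 5.184×10^5 J; m = 33.8 t = 33800 kg.
v = 5.538 m/s
5.538 m/s × (1 km/h / 0.2778 m/s) = 19.94 km/h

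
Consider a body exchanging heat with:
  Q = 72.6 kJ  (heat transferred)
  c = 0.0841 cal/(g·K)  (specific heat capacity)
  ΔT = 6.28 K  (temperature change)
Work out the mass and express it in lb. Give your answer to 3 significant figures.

72.4 lb

Solving Q = m·c·ΔT for m: m = Q/(c·ΔT).
Q = 72.6 kJ = 72600 J; c = 0.0841 cal/(g·K) = 351.9 J/(kg·K); ΔT = 6.28 K.
m = 32.85 kg
32.85 kg × (1 lb / 0.4536 kg) = 72.43 lb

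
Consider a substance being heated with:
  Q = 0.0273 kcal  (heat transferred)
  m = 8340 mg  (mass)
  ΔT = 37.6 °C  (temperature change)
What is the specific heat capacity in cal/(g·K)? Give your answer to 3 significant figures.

0.0871 cal/(g·K)

Rearranging: c = Q/(m·ΔT).
Q = 0.0273 kcal = 114.2 J; m = 8340 mg = 0.008340 kg; ΔT = 37.6 °C = 37.60 K.
c = 364.3 J/(kg·K)
364.3 J/(kg·K) × (1 cal/(g·K) / 4184 J/(kg·K)) = 0.08706 cal/(g·K)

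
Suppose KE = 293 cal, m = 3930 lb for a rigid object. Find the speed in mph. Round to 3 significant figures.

2.62 mph

Rearranging KE = ½mv² for v: v = √(2·KE/m).
KE = 293 cal = 1226 J; m = 3930 lb = 1783 kg.
v = 1.173 m/s
1.173 m/s × (1 mph / 0.4470 m/s) = 2.623 mph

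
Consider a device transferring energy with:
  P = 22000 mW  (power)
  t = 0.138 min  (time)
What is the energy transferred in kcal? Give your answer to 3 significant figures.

0.0435 kcal

Rearranging P = W/t for W: W = P·t.
P = 22000 mW = 22.00 W; t = 0.138 min = 8.280 s.
W = 182.2 J  (the unit combination reduces to kg·m²/s² = J)
182.2 J × (1 kcal / 4184 J) = 0.04354 kcal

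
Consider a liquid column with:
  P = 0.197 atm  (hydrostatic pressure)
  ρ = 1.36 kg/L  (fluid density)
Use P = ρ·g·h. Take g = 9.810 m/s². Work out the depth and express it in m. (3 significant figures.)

1.50 m

Rearranging: h = P/(ρ·g).
P = 0.197 atm = 19961 Pa; ρ = 1.36 kg/L = 1360 kg/m³; g = 9.810 m/s².
h = 1.496 m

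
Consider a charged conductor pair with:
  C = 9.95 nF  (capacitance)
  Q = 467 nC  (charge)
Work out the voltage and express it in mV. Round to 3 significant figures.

46900 mV

Rearranging C = Q/V for V: V = Q/C.
C = 9.95 nF = 9.950×10^-9 F; Q = 467 nC = 4.670×10^-7 C.
V = 46.93 V  (the unit combination reduces to kg·m²/(A·s³) = V)
46.93 V × (1 mV / 0.001000 V) = 46935 mV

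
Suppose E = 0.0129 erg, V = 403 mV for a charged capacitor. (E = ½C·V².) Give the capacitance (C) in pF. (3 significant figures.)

15900 pF

Rearranging E = ½C·V² for C: C = 2E/V².
E = 0.0129 erg = 1.290×10^-9 J; V = 403 mV = 0.4030 V.
C = 1.589×10^-8 F
1.589×10^-8 F × (1 pF / 1.000×10^-12 F) = 15886 pF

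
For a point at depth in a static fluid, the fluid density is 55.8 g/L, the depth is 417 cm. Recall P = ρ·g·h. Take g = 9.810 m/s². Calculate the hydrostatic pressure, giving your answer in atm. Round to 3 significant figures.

0.0225 atm

Directly: P = ρgh.
ρ = 55.8 g/L = 55.80 kg/m³; h = 417 cm = 4.170 m; g = 9.810 m/s².
P = 2283 Pa
2283 Pa × (1 atm / 1.013×10^5 Pa) = 0.02253 atm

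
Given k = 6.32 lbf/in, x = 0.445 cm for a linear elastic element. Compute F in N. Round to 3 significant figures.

From Hooke's law: F = kx.
k = 6.32 lbf/in = 1107 N/m; x = 0.445 cm = 0.004450 m.
F = 4.925 N

4.93 N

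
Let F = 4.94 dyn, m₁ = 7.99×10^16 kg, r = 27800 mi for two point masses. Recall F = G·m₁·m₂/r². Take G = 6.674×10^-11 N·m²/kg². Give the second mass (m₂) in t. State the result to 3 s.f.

Rearranging F = G·m₁·m₂/r² for m₂: m₂ = F·r²/(G·m₁).
F = 4.94 dyn = 4.940×10^-5 N; m₁ = 7.99×10^16 kg; r = 27800 mi = 4.474×10^7 m; G = 6.674×10^-11 N·m²/kg².
m₂ = 18543 kg
18543 kg × (1 t / 1000 kg) = 18.54 t

18.5 t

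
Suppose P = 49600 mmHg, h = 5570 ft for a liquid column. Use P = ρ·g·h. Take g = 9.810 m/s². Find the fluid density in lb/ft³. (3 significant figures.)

Rearranging P = ρ·g·h for ρ: ρ = P/(g·h).
P = 49600 mmHg = 6.613×10^6 Pa; h = 5570 ft = 1698 m; g = 9.810 m/s².
ρ = 397.0 kg/m³
397.0 kg/m³ × (1 lb/ft³ / 16.02 kg/m³) = 24.79 lb/ft³

24.8 lb/ft³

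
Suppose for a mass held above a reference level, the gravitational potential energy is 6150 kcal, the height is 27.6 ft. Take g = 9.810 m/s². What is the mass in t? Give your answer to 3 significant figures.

Rearranging: m = PE/(g·h).
PE = 6150 kcal = 2.573×10^7 J; h = 27.6 ft = 8.412 m; g = 9.810 m/s².
m = 3.118×10^5 kg
3.118×10^5 kg × (1 t / 1000 kg) = 311.8 t

312 t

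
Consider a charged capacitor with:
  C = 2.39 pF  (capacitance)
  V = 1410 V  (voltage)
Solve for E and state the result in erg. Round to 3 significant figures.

23.8 erg

Directly: E = ½CV².
C = 2.39 pF = 2.390×10^-12 F; V = 1410 V.
E = 2.376×10^-6 J
2.376×10^-6 J × (1 erg / 1.000×10^-7 J) = 23.76 erg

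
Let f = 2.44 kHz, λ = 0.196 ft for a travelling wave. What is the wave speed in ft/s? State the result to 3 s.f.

478 ft/s

v is given directly by: v = fλ.
f = 2.44 kHz = 2440 Hz; λ = 0.196 ft = 0.05974 m.
v = 145.8 m/s
145.8 m/s × (1 ft/s / 0.3048 m/s) = 478.2 ft/s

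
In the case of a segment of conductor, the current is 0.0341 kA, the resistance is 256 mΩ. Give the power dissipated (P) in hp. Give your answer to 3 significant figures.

0.399 hp

Directly: P = I²R.
I = 0.0341 kA = 34.10 A; R = 256 mΩ = 0.2560 Ω.
P = 297.7 W  (the unit combination reduces to kg·m²/s³ = W)
297.7 W × (1 hp / 745.7 W) = 0.3992 hp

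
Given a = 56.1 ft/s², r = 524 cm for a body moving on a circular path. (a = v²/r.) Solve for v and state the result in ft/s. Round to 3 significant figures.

31.1 ft/s

Solving a = v²/r for v: v = √(a·r).
a = 56.1 ft/s² = 17.10 m/s²; r = 524 cm = 5.240 m.
v = 9.466 m/s
9.466 m/s × (1 ft/s / 0.3048 m/s) = 31.06 ft/s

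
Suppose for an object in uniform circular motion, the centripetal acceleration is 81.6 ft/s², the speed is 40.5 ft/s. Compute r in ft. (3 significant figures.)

Rearranging: r = v²/a.
a = 81.6 ft/s² = 24.87 m/s²; v = 40.5 ft/s = 12.34 m/s.
r = 6.127 m
6.127 m × (1 ft / 0.3048 m) = 20.10 ft

20.1 ft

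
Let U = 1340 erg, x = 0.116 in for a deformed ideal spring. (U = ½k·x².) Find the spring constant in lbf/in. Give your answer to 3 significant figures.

Rearranging: k = 2U/x².
U = 1340 erg = 1.340×10^-4 J; x = 0.116 in = 0.002946 m.
k = 30.87 N/m
30.87 N/m × (1 lbf/in / 175.1 N/m) = 0.1763 lbf/in

0.176 lbf/in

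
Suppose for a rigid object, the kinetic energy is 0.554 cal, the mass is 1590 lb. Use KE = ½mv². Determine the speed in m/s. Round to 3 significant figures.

Rearranging KE = ½mv² for v: v = √(2·KE/m).
KE = 0.554 cal = 2.318 J; m = 1590 lb = 721.2 kg.
v = 0.08017 m/s

0.0802 m/s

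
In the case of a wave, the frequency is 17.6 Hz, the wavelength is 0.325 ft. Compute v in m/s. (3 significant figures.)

1.74 m/s

v is given directly by: v = fλ.
f = 17.6 Hz; λ = 0.325 ft = 0.09906 m.
v = 1.743 m/s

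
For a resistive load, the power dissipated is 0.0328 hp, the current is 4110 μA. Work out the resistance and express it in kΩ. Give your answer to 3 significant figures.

Solving P = I²R for R: R = P/I².
P = 0.0328 hp = 24.46 W; I = 4110 μA = 0.004110 A.
R = 1.448×10^6 Ω
1.448×10^6 Ω × (1 kΩ / 1000 Ω) = 1448 kΩ

1450 kΩ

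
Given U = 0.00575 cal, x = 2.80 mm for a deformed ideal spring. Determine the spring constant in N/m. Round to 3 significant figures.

Rearranging: k = 2U/x².
U = 0.00575 cal = 0.02406 J; x = 2.80 mm = 0.002800 m.
k = 6137 N/m

6140 N/m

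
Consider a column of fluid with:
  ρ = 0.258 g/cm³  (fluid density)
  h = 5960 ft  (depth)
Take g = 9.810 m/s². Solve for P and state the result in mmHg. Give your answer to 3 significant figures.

P is given directly by: P = ρgh.
ρ = 0.258 g/cm³ = 258.0 kg/m³; h = 5960 ft = 1817 m; g = 9.810 m/s².
P = 4.598×10^6 Pa
4.598×10^6 Pa × (1 mmHg / 133.3 Pa) = 34486 mmHg

34500 mmHg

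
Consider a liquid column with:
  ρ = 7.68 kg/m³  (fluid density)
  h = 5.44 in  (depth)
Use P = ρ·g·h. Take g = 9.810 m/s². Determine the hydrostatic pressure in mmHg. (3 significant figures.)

Directly: P = ρgh.
ρ = 7.68 kg/m³; h = 5.44 in = 0.1382 m; g = 9.810 m/s².
P = 10.41 Pa
10.41 Pa × (1 mmHg / 133.3 Pa) = 0.07808 mmHg

0.0781 mmHg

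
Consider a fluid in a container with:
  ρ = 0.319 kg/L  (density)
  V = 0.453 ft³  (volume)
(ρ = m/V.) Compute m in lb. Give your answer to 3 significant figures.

9.02 lb

Rearranging: m = ρV.
ρ = 0.319 kg/L = 319.0 kg/m³; V = 0.453 ft³ = 0.01283 m³.
m = 4.092 kg
4.092 kg × (1 lb / 0.4536 kg) = 9.021 lb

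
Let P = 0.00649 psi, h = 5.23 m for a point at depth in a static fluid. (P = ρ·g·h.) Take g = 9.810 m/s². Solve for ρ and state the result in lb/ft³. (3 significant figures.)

0.0544 lb/ft³

Rearranging P = ρ·g·h for ρ: ρ = P/(g·h).
P = 0.00649 psi = 44.75 Pa; h = 5.23 m; g = 9.810 m/s².
ρ = 0.8722 kg/m³
0.8722 kg/m³ × (1 lb/ft³ / 16.02 kg/m³) = 0.05445 lb/ft³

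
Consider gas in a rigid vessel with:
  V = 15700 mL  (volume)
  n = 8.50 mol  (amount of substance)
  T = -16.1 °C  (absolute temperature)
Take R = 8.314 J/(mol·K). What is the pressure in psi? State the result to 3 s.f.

P is given directly by: P = nRT/V.
V = 15700 mL = 0.01570 m³; n = 8.50 mol; T = -16.1 °C = 257.0 K; R = 8.314 J/(mol·K).
P = 1.157×10^6 Pa
1.157×10^6 Pa × (1 psi / 6895 Pa) = 167.8 psi

168 psi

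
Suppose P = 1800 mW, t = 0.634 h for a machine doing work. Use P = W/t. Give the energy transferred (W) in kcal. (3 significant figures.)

0.982 kcal

Solving P = W/t for W: W = P·t.
P = 1800 mW = 1.800 W; t = 0.634 h = 2282 s.
W = 4108 J
4108 J × (1 kcal / 4184 J) = 0.9819 kcal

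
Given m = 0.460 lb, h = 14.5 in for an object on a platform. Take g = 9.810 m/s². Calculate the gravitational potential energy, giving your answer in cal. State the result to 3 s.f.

PE is given directly by: PE = mgh.
m = 0.460 lb = 0.2087 kg; h = 14.5 in = 0.3683 m; g = 9.810 m/s².
PE = 0.7539 J
0.7539 J × (1 cal / 4.184 J) = 0.1802 cal

0.180 cal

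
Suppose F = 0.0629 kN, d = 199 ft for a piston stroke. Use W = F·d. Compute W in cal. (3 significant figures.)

912 cal

W is given directly by: W = F·d.
F = 0.0629 kN = 62.90 N; d = 199 ft = 60.66 m.
W = 3815 J  (the unit combination reduces to kg·m²/s² = J)
3815 J × (1 cal / 4.184 J) = 911.9 cal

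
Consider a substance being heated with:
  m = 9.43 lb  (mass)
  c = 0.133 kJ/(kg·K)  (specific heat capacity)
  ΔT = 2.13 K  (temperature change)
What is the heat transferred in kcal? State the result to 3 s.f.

Q is given directly by: Q = mcΔT.
m = 9.43 lb = 4.277 kg; c = 0.133 kJ/(kg·K) = 133.0 J/(kg·K); ΔT = 2.13 K.
Q = 1212 J  (the unit combination reduces to kg·m²/s² = J)
1212 J × (1 kcal / 4184 J) = 0.2896 kcal

0.290 kcal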